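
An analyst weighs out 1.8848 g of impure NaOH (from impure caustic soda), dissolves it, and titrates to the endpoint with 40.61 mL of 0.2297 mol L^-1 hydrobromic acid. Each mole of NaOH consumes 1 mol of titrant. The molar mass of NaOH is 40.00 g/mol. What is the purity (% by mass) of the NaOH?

19.8%

n(HBr) = 0.2297 x 0.04061 = 0.009328 mol.
n(NaOH) = 0.009328 / 1 = 0.009328 mol.
mass of NaOH = 0.009328 x 40.00 = 0.3731 g.
% purity = 0.3731 / 1.8848 x 100 = 19.8%.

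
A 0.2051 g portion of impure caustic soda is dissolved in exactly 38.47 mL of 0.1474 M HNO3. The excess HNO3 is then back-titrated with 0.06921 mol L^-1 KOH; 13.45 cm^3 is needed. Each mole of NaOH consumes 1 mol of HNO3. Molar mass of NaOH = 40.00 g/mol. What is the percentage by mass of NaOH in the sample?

Total n(HNO3) added = 0.1474 x 0.03847 = 0.005670 mol.
n(KOH) used = 0.06921 x 0.01345 = 0.0009309 mol, which equals the excess n(HNO3).
So n(HNO3) consumed by the sample = 0.005670 - 0.0009309 = 0.004740 mol.
n(NaOH) = 0.004740 / 1 = 0.004740 mol.
mass NaOH = 0.004740 x 40.00 = 0.1896 g, so %NaOH = 0.1896/0.2051 x 100 = 92.4%.

92.4%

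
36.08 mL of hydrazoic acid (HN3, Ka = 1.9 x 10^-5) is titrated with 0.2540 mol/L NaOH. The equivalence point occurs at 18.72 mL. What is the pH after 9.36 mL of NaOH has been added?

4.72

9.36 mL is exactly half the equivalence volume (18.72/2), i.e. the half-equivalence point.
There, n(HA) = n(A^-), so pH = pKa = -log(1.9 x 10^-5) = 4.72.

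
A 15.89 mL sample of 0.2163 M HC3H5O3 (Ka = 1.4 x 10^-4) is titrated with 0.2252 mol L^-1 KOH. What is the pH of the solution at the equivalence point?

8.45

n(HC3H5O3) = 0.2163 x 0.01589 = 0.003437 mol; V(KOH) at equivalence = 0.003437/0.2252 = 0.01526 L.
At equivalence all the acid is converted to C3H5O3-; total volume = 0.01589 + 0.01526 = 0.03115 L, so [C3H5O3-] = 0.003437/0.03115 = 0.1103 M.
Kb = Kw/Ka = 1.0e-14 / 1.4 x 10^-4 = 7.14e-11.
[OH^-] = sqrt(Kb x [C3H5O3-]) = sqrt(7.14e-11 x 0.1103) = 2.81e-6 M.
pOH = 5.55, so pH = 14.00 - 5.55 = 8.45.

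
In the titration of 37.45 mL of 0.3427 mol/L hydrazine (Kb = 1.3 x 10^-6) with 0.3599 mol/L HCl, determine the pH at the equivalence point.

n(N2H4) = 0.3427 x 0.03745 = 0.01283 mol; V(HCl) at equivalence = 0.01283/0.3599 = 0.03566 L.
At equivalence the base is fully converted to N2H5+; total volume = 0.07311 L, so [N2H5+] = 0.01283/0.07311 = 0.1755 M.
Ka(N2H5+) = Kw/Kb = 1.0e-14 / 1.3 x 10^-6 = 7.69e-9.
[H^+] = sqrt(Ka x [N2H5+]) = sqrt(7.69e-9 x 0.1755) = 3.67e-5 M.
pH = -log(3.67e-5) = 4.43.

4.43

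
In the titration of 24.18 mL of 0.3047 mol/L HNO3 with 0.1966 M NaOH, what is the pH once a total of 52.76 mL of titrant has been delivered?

n(acid) = 0.3047 x 0.02418 = 0.007368 mol; n(NaOH) added = 0.1966 x 0.05276 = 0.01037 mol.
Base is in excess by 0.01037 - 0.007368 = 0.003005 mol in a total volume of 0.07694 L.
[OH^-] = 0.003005/0.07694 = 0.03906 M, so pOH = 1.41 and pH = 14.00 - 1.41 = 12.59.

12.59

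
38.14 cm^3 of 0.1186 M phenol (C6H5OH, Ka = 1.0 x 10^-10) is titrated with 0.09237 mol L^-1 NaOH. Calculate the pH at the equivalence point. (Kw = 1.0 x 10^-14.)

11.36

n(C6H5OH) = 0.1186 x 0.03814 = 0.004523 mol; V(NaOH) at equivalence = 0.004523/0.09237 = 0.04897 L.
At equivalence all the acid is converted to C6H5O-; total volume = 0.03814 + 0.04897 = 0.08711 L, so [C6H5O-] = 0.004523/0.08711 = 0.05193 M.
Kb = Kw/Ka = 1.0e-14 / 1.0 x 10^-10 = 0.000100.
[OH^-] = sqrt(Kb x [C6H5O-]) = sqrt(0.000100 x 0.05193) = 0.00228 M.
pOH = 2.64, so pH = 14.00 - 2.64 = 11.36.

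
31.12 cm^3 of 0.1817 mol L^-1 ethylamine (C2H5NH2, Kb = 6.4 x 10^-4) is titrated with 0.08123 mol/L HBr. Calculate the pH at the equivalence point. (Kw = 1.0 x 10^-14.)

n(C2H5NH2) = 0.1817 x 0.03112 = 0.005655 mol; V(HBr) at equivalence = 0.005655/0.08123 = 0.06961 L.
At equivalence the base is fully converted to C2H5NH3+; total volume = 0.1007 L, so [C2H5NH3+] = 0.005655/0.1007 = 0.05613 M.
Ka(C2H5NH3+) = Kw/Kb = 1.0e-14 / 6.4 x 10^-4 = 1.56e-11.
[H^+] = sqrt(Ka x [C2H5NH3+]) = sqrt(1.56e-11 x 0.05613) = 9.37e-7 M.
pH = -log(9.37e-7) = 6.03.

6.03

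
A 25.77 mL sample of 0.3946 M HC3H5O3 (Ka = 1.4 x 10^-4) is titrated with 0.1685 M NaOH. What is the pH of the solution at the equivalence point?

n(HC3H5O3) = 0.3946 x 0.02577 = 0.01017 mol; V(NaOH) at equivalence = 0.01017/0.1685 = 0.06035 L.
At equivalence all the acid is converted to C3H5O3-; total volume = 0.02577 + 0.06035 = 0.08612 L, so [C3H5O3-] = 0.01017/0.08612 = 0.1181 M.
Kb = Kw/Ka = 1.0e-14 / 1.4 x 10^-4 = 7.14e-11.
[OH^-] = sqrt(Kb x [C3H5O3-]) = sqrt(7.14e-11 x 0.1181) = 2.90e-6 M.
pOH = 5.54, so pH = 14.00 - 5.54 = 8.46.

8.46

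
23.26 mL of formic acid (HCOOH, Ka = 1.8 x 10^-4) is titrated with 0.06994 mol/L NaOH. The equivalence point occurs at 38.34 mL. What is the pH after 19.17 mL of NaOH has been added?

19.17 mL is exactly half the equivalence volume (38.34/2), i.e. the half-equivalence point.
There, n(HA) = n(A^-), so pH = pKa = -log(1.8 x 10^-4) = 3.74.

3.74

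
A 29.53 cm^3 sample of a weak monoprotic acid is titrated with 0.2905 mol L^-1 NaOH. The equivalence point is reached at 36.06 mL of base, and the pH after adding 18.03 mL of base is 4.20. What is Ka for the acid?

6.3 x 10^-5

18.03 mL is half of the equivalence volume, so this is the half-equivalence point where [HA] = [A^-].
At half-equivalence pH = pKa, so pKa = 4.20.
Ka = 10^(-4.20) = 6.3 x 10^-5.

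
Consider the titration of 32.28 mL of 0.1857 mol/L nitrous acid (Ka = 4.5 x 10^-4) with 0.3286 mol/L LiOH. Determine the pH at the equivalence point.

n(HNO2) = 0.1857 x 0.03228 = 0.005994 mol; V(LiOH) at equivalence = 0.005994/0.3286 = 0.01824 L.
At equivalence all the acid is converted to NO2-; total volume = 0.03228 + 0.01824 = 0.05052 L, so [NO2-] = 0.005994/0.05052 = 0.1186 M.
Kb = Kw/Ka = 1.0e-14 / 4.5 x 10^-4 = 2.22e-11.
[OH^-] = sqrt(Kb x [NO2-]) = sqrt(2.22e-11 x 0.1186) = 1.62e-6 M.
pOH = 5.79, so pH = 14.00 - 5.79 = 8.21.

8.21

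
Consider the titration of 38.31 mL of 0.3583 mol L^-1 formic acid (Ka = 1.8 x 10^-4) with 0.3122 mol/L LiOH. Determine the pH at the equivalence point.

8.48

n(HCOOH) = 0.3583 x 0.03831 = 0.01373 mol; V(LiOH) at equivalence = 0.01373/0.3122 = 0.04397 L.
At equivalence all the acid is converted to HCOO-; total volume = 0.03831 + 0.04397 = 0.08228 L, so [HCOO-] = 0.01373/0.08228 = 0.1668 M.
Kb = Kw/Ka = 1.0e-14 / 1.8 x 10^-4 = 5.56e-11.
[OH^-] = sqrt(Kb x [HCOO-]) = sqrt(5.56e-11 x 0.1668) = 3.04e-6 M.
pOH = 5.52, so pH = 14.00 - 5.52 = 8.48.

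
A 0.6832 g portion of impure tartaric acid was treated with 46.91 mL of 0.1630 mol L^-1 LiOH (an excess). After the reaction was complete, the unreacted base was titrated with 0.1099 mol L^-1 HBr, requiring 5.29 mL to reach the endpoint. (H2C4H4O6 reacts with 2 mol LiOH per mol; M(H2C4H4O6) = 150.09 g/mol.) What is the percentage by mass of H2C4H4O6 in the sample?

77.6%

Total n(LiOH) added = 0.1630 x 0.04691 = 0.007646 mol.
n(HBr) used = 0.1099 x 0.005290 = 0.0005814 mol, which equals the excess n(LiOH).
So n(LiOH) consumed by the sample = 0.007646 - 0.0005814 = 0.007065 mol.
n(H2C4H4O6) = 0.007065 / 2 = 0.003532 mol.
mass H2C4H4O6 = 0.003532 x 150.09 = 0.5302 g, so %H2C4H4O6 = 0.5302/0.6832 x 100 = 77.6%.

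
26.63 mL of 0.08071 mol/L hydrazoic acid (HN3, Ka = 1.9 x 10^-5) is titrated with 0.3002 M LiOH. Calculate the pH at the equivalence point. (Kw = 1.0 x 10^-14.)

n(HN3) = 0.08071 x 0.02663 = 0.002149 mol; V(LiOH) at equivalence = 0.002149/0.3002 = 0.007160 L.
At equivalence all the acid is converted to N3-; total volume = 0.02663 + 0.007160 = 0.03379 L, so [N3-] = 0.002149/0.03379 = 0.06361 M.
Kb = Kw/Ka = 1.0e-14 / 1.9 x 10^-5 = 5.26e-10.
[OH^-] = sqrt(Kb x [N3-]) = sqrt(5.26e-10 x 0.06361) = 5.79e-6 M.
pOH = 5.24, so pH = 14.00 - 5.24 = 8.76.

8.76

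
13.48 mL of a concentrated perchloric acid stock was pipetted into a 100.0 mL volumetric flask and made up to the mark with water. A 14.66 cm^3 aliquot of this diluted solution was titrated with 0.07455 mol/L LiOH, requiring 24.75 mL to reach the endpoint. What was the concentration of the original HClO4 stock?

0.934 M

n(LiOH) = 0.07455 x 0.02475 = 0.001845 mol.
n(HClO4) in the aliquot = 0.001845 mol.
[diluted HClO4] = 0.001845 / 0.01466 = 0.1259 M.
Dilution factor = 100.0/13.48 = 7.418, so [stock] = 0.1259 x 7.418 = 0.934 M.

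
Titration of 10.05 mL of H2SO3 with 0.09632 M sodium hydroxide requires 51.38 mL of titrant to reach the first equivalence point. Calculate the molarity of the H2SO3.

0.492 M

n(NaOH) = 0.09632 x 0.05138 = 0.004949 mol.
At the first equivalence point, 1 mol OH^- react per mol H2SO3, so n(H2SO3) = 0.004949 / 1 = 0.004949 mol.
[H2SO3] = 0.004949 / 0.01005 L = 0.492 M.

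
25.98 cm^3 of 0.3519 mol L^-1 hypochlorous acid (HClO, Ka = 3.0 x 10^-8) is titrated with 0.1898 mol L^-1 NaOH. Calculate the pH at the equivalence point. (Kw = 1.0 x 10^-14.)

10.31

n(HClO) = 0.3519 x 0.02598 = 0.009142 mol; V(NaOH) at equivalence = 0.009142/0.1898 = 0.04817 L.
At equivalence all the acid is converted to ClO-; total volume = 0.02598 + 0.04817 = 0.07415 L, so [ClO-] = 0.009142/0.07415 = 0.1233 M.
Kb = Kw/Ka = 1.0e-14 / 3.0 x 10^-8 = 3.33e-7.
[OH^-] = sqrt(Kb x [ClO-]) = sqrt(3.33e-7 x 0.1233) = 0.000203 M.
pOH = 3.69, so pH = 14.00 - 3.69 = 10.31.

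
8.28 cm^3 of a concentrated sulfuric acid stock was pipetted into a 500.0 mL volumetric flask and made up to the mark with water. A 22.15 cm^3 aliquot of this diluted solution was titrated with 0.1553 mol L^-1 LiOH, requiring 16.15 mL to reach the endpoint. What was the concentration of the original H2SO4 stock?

3.42 M

n(LiOH) = 0.1553 x 0.01615 = 0.002508 mol.
n(H2SO4) in the aliquot = 0.002508 x 1/2 = 0.001254 mol.
[diluted H2SO4] = 0.001254 / 0.02215 = 0.05662 M.
Dilution factor = 500.0/8.280 = 60.39, so [stock] = 0.05662 x 60.39 = 3.42 M.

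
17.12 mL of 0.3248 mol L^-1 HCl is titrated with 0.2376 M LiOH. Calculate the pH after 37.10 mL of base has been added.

n(acid) = 0.3248 x 0.01712 = 0.005561 mol; n(LiOH) added = 0.2376 x 0.03710 = 0.008815 mol.
Base is in excess by 0.008815 - 0.005561 = 0.003254 mol in a total volume of 0.05422 L.
[OH^-] = 0.003254/0.05422 = 0.06002 M, so pOH = 1.22 and pH = 14.00 - 1.22 = 12.78.

12.78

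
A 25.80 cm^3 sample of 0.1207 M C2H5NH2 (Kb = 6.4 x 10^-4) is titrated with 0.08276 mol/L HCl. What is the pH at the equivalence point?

n(C2H5NH2) = 0.1207 x 0.02580 = 0.003114 mol; V(HCl) at equivalence = 0.003114/0.08276 = 0.03763 L.
At equivalence the base is fully converted to C2H5NH3+; total volume = 0.06343 L, so [C2H5NH3+] = 0.003114/0.06343 = 0.04910 M.
Ka(C2H5NH3+) = Kw/Kb = 1.0e-14 / 6.4 x 10^-4 = 1.56e-11.
[H^+] = sqrt(Ka x [C2H5NH3+]) = sqrt(1.56e-11 x 0.04910) = 8.76e-7 M.
pH = -log(8.76e-7) = 6.06.

6.06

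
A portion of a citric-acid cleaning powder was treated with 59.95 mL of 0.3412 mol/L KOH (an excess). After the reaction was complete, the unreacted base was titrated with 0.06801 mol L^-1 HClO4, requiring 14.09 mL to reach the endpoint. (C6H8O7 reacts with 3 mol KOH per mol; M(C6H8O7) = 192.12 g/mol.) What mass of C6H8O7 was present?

Total n(KOH) added = 0.3412 x 0.05995 = 0.02045 mol.
n(HClO4) used = 0.06801 x 0.01409 = 0.0009583 mol, which equals the excess n(KOH).
So n(KOH) consumed by the sample = 0.02045 - 0.0009583 = 0.01950 mol.
n(C6H8O7) = 0.01950 / 3 = 0.006499 mol.
mass = 0.006499 mol x 192.12 g/mol = 1.25 g.

1.25 g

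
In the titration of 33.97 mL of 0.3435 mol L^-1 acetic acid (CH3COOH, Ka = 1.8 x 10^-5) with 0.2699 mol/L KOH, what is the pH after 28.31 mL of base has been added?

5.02

Initial n(CH3COOH) = 0.3435 x 0.03397 = 0.01167 mol.
n(KOH) added = 0.2699 x 0.02831 = 0.007641 mol, converting that many moles of CH3COOH to CH3COO-.
Remaining n(CH3COOH) = 0.004028 mol; n(CH3COO-) = 0.007641 mol.
By Henderson-Hasselbalch, pH = pKa + log([A^-]/[HA]) = 4.74 + log(0.007641/0.004028) = 4.74 + (+0.28) = 5.02.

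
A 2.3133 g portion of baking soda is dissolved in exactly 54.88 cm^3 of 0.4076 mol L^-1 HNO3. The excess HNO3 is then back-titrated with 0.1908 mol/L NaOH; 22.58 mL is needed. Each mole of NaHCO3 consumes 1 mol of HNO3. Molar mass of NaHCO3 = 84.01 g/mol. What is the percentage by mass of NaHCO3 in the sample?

65.6%

Total n(HNO3) added = 0.4076 x 0.05488 = 0.02237 mol.
n(NaOH) used = 0.1908 x 0.02258 = 0.004308 mol, which equals the excess n(HNO3).
So n(HNO3) consumed by the sample = 0.02237 - 0.004308 = 0.01806 mol.
n(NaHCO3) = 0.01806 / 1 = 0.01806 mol.
mass NaHCO3 = 0.01806 x 84.01 = 1.517 g, so %NaHCO3 = 1.517/2.3133 x 100 = 65.6%.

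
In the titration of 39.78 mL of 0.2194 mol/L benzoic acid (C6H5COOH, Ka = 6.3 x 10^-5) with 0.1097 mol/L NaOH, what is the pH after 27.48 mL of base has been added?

Initial n(C6H5COOH) = 0.2194 x 0.03978 = 0.008728 mol.
n(NaOH) added = 0.1097 x 0.02748 = 0.003015 mol, converting that many moles of C6H5COOH to C6H5COO-.
Remaining n(C6H5COOH) = 0.005713 mol; n(C6H5COO-) = 0.003015 mol.
By Henderson-Hasselbalch, pH = pKa + log([A^-]/[HA]) = 4.20 + log(0.003015/0.005713) = 4.20 + (-0.28) = 3.92.

3.92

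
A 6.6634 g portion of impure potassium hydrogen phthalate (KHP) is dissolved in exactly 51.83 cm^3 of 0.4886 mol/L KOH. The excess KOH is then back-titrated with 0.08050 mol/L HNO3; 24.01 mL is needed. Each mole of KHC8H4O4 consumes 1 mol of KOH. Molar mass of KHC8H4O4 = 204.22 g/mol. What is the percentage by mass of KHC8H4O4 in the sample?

Total n(KOH) added = 0.4886 x 0.05183 = 0.02532 mol.
n(HNO3) used = 0.08050 x 0.02401 = 0.001933 mol, which equals the excess n(KOH).
So n(KOH) consumed by the sample = 0.02532 - 0.001933 = 0.02339 mol.
n(KHC8H4O4) = 0.02339 / 1 = 0.02339 mol.
mass KHC8H4O4 = 0.02339 x 204.22 = 4.777 g, so %KHC8H4O4 = 4.777/6.6634 x 100 = 71.7%.

71.7%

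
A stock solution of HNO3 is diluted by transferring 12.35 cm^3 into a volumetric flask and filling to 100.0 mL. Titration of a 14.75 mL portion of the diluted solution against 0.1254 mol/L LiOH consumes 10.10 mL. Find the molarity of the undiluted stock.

n(LiOH) = 0.1254 x 0.01010 = 0.001267 mol.
n(HNO3) in the aliquot = 0.001267 mol.
[diluted HNO3] = 0.001267 / 0.01475 = 0.08587 M.
Dilution factor = 100.0/12.35 = 8.097, so [stock] = 0.08587 x 8.097 = 0.695 M.

0.695 M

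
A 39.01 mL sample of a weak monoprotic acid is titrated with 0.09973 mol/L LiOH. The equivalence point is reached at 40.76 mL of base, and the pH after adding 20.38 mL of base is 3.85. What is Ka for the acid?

20.38 mL is half of the equivalence volume, so this is the half-equivalence point where [HA] = [A^-].
At half-equivalence pH = pKa, so pKa = 3.85.
Ka = 10^(-3.85) = 1.4 x 10^-4.

1.4 x 10^-4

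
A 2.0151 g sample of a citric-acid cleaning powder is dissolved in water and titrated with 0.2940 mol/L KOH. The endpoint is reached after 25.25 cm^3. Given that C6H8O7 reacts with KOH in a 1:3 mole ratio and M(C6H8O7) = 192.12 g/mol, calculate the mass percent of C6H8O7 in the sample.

n(KOH) = 0.2940 x 0.02525 = 0.007423 mol.
n(C6H8O7) = 0.007423 / 3 = 0.002474 mol.
mass of C6H8O7 = 0.002474 x 192.12 = 0.4754 g.
% purity = 0.4754 / 2.0151 x 100 = 23.6%.

23.6%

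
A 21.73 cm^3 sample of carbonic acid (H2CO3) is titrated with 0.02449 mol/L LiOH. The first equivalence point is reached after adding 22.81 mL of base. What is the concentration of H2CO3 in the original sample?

0.0257 M

n(LiOH) = 0.02449 x 0.02281 = 0.0005586 mol.
At the first equivalence point, 1 mol OH^- react per mol H2CO3, so n(H2CO3) = 0.0005586 / 1 = 0.0005586 mol.
[H2CO3] = 0.0005586 / 0.02173 L = 0.0257 M.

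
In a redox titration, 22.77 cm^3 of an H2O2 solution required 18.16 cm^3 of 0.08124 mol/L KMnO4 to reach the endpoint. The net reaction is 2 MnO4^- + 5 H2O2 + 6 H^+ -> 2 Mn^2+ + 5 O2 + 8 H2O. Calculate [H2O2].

0.162 M

n(KMnO4) = 0.08124 x 0.01816 = 0.001475 mol.
From the balanced equation, 2 mol KMnO4 reacts with 5 mol H2O2, so n(H2O2) = 0.001475 x 5/2 = 0.003688 mol.
[H2O2] = 0.003688 / 0.02277 L = 0.162 M.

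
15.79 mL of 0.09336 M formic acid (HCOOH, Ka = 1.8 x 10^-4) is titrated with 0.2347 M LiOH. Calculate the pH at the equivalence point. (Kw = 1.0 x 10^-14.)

n(HCOOH) = 0.09336 x 0.01579 = 0.001474 mol; V(LiOH) at equivalence = 0.001474/0.2347 = 0.006281 L.
At equivalence all the acid is converted to HCOO-; total volume = 0.01579 + 0.006281 = 0.02207 L, so [HCOO-] = 0.001474/0.02207 = 0.06679 M.
Kb = Kw/Ka = 1.0e-14 / 1.8 x 10^-4 = 5.56e-11.
[OH^-] = sqrt(Kb x [HCOO-]) = sqrt(5.56e-11 x 0.06679) = 1.93e-6 M.
pOH = 5.72, so pH = 14.00 - 5.72 = 8.28.

8.28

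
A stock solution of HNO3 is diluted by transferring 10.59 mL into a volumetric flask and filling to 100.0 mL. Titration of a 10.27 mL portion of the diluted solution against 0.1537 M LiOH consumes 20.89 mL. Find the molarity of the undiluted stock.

n(LiOH) = 0.1537 x 0.02089 = 0.003211 mol.
n(HNO3) in the aliquot = 0.003211 mol.
[diluted HNO3] = 0.003211 / 0.01027 = 0.3126 M.
Dilution factor = 100.0/10.59 = 9.443, so [stock] = 0.3126 x 9.443 = 2.95 M.

2.95 M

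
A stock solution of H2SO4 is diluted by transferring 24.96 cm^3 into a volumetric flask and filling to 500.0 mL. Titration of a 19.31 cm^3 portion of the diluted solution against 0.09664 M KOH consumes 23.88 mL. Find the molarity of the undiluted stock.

n(KOH) = 0.09664 x 0.02388 = 0.002308 mol.
n(H2SO4) in the aliquot = 0.002308 x 1/2 = 0.001154 mol.
[diluted H2SO4] = 0.001154 / 0.01931 = 0.05976 M.
Dilution factor = 500.0/24.96 = 20.03, so [stock] = 0.05976 x 20.03 = 1.20 M.

1.20 M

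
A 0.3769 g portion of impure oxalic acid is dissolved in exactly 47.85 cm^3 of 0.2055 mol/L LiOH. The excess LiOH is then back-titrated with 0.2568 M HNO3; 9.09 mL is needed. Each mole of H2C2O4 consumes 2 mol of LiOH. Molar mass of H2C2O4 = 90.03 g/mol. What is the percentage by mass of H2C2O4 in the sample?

89.6%

Total n(LiOH) added = 0.2055 x 0.04785 = 0.009833 mol.
n(HNO3) used = 0.2568 x 0.009090 = 0.002334 mol, which equals the excess n(LiOH).
So n(LiOH) consumed by the sample = 0.009833 - 0.002334 = 0.007499 mol.
n(H2C2O4) = 0.007499 / 2 = 0.003749 mol.
mass H2C2O4 = 0.003749 x 90.03 = 0.3376 g, so %H2C2O4 = 0.3376/0.3769 x 100 = 89.6%.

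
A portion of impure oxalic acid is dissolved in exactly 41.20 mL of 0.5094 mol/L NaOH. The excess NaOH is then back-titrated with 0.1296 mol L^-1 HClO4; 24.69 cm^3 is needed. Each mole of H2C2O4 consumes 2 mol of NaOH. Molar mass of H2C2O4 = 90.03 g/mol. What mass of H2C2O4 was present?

0.801 g

Total n(NaOH) added = 0.5094 x 0.04120 = 0.02099 mol.
n(HClO4) used = 0.1296 x 0.02469 = 0.003200 mol, which equals the excess n(NaOH).
So n(NaOH) consumed by the sample = 0.02099 - 0.003200 = 0.01779 mol.
n(H2C2O4) = 0.01779 / 2 = 0.008894 mol.
mass = 0.008894 mol x 90.03 g/mol = 0.801 g.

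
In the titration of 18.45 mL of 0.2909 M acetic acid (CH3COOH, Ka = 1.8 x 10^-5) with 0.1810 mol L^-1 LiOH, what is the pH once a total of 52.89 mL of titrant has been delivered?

12.77

n(acid) = 0.2909 x 0.01845 = 0.005367 mol; n(LiOH) added = 0.1810 x 0.05289 = 0.009573 mol.
Base is in excess by 0.009573 - 0.005367 = 0.004206 mol in a total volume of 0.07134 L.
[OH^-] = 0.004206/0.07134 = 0.05896 M, so pOH = 1.23 and pH = 14.00 - 1.23 = 12.77.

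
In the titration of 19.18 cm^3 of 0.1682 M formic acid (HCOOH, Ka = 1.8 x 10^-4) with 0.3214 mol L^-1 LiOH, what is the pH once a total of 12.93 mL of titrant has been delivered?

n(acid) = 0.1682 x 0.01918 = 0.003226 mol; n(LiOH) added = 0.3214 x 0.01293 = 0.004156 mol.
Base is in excess by 0.004156 - 0.003226 = 0.0009296 mol in a total volume of 0.03211 L.
[OH^-] = 0.0009296/0.03211 = 0.02895 M, so pOH = 1.54 and pH = 14.00 - 1.54 = 12.46.

12.46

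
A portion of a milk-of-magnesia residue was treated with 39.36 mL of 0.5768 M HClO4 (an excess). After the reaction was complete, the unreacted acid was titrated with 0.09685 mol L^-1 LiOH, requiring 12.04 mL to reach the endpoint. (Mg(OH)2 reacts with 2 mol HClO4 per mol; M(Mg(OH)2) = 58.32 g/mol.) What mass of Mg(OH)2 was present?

0.628 g

Total n(HClO4) added = 0.5768 x 0.03936 = 0.02270 mol.
n(LiOH) used = 0.09685 x 0.01204 = 0.001166 mol, which equals the excess n(HClO4).
So n(HClO4) consumed by the sample = 0.02270 - 0.001166 = 0.02154 mol.
n(Mg(OH)2) = 0.02154 / 2 = 0.01077 mol.
mass = 0.01077 mol x 58.32 g/mol = 0.628 g.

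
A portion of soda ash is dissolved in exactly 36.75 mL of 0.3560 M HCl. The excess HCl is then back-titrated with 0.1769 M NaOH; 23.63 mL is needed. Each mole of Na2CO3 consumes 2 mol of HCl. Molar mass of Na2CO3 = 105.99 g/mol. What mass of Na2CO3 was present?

Total n(HCl) added = 0.3560 x 0.03675 = 0.01308 mol.
n(NaOH) used = 0.1769 x 0.02363 = 0.004180 mol, which equals the excess n(HCl).
So n(HCl) consumed by the sample = 0.01308 - 0.004180 = 0.008903 mol.
n(Na2CO3) = 0.008903 / 2 = 0.004451 mol.
mass = 0.004451 mol x 105.99 g/mol = 0.472 g.

0.472 g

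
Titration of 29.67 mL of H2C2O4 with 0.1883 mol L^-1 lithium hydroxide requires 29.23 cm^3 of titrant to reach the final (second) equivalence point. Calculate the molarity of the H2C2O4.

0.0928 M

n(LiOH) = 0.1883 x 0.02923 = 0.005504 mol.
At the final (second) equivalence point, 2 mol OH^- react per mol H2C2O4, so n(H2C2O4) = 0.005504 / 2 = 0.002752 mol.
[H2C2O4] = 0.002752 / 0.02967 L = 0.0928 M.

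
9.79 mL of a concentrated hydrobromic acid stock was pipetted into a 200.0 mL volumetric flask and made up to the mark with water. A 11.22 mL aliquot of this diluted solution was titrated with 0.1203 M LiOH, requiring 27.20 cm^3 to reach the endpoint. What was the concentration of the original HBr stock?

n(LiOH) = 0.1203 x 0.02720 = 0.003272 mol.
n(HBr) in the aliquot = 0.003272 mol.
[diluted HBr] = 0.003272 / 0.01122 = 0.2916 M.
Dilution factor = 200.0/9.790 = 20.43, so [stock] = 0.2916 x 20.43 = 5.96 M.

5.96 M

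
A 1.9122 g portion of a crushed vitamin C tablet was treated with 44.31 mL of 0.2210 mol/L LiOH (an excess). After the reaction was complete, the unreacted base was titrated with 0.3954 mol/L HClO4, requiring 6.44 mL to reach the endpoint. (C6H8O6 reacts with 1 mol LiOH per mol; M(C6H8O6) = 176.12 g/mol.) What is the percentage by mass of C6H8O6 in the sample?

Total n(LiOH) added = 0.2210 x 0.04431 = 0.009793 mol.
n(HClO4) used = 0.3954 x 0.006440 = 0.002546 mol, which equals the excess n(LiOH).
So n(LiOH) consumed by the sample = 0.009793 - 0.002546 = 0.007246 mol.
n(C6H8O6) = 0.007246 / 1 = 0.007246 mol.
mass C6H8O6 = 0.007246 x 176.12 = 1.276 g, so %C6H8O6 = 1.276/1.9122 x 100 = 66.7%.

66.7%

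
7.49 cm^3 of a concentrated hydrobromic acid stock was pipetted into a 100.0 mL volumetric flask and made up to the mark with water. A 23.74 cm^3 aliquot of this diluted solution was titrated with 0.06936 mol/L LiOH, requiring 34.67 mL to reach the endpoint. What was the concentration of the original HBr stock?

n(LiOH) = 0.06936 x 0.03467 = 0.002405 mol.
n(HBr) in the aliquot = 0.002405 mol.
[diluted HBr] = 0.002405 / 0.02374 = 0.1013 M.
Dilution factor = 100.0/7.490 = 13.35, so [stock] = 0.1013 x 13.35 = 1.35 M.

1.35 M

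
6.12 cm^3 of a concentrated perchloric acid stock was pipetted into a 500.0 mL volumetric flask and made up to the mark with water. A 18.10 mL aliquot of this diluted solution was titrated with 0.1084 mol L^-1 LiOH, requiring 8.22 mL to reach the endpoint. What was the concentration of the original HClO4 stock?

n(LiOH) = 0.1084 x 0.008220 = 0.0008910 mol.
n(HClO4) in the aliquot = 0.0008910 mol.
[diluted HClO4] = 0.0008910 / 0.01810 = 0.04923 M.
Dilution factor = 500.0/6.120 = 81.70, so [stock] = 0.04923 x 81.70 = 4.02 M.

4.02 M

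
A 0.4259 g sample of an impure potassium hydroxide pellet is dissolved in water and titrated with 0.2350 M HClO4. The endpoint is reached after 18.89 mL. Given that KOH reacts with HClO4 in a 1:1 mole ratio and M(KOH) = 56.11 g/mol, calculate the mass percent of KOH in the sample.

n(HClO4) = 0.2350 x 0.01889 = 0.004439 mol.
n(KOH) = 0.004439 / 1 = 0.004439 mol.
mass of KOH = 0.004439 x 56.11 = 0.2491 g.
% purity = 0.2491 / 0.4259 x 100 = 58.5%.

58.5%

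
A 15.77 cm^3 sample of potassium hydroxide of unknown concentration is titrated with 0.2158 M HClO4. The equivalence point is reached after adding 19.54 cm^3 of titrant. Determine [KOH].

0.267 M

n(HClO4) delivered = 0.2158 x 0.01954 = 0.004217 mol.
For a 1:1 reaction, n(KOH) = 0.004217 mol.
[KOH] = 0.004217 mol / 0.01577 L = 0.267 M.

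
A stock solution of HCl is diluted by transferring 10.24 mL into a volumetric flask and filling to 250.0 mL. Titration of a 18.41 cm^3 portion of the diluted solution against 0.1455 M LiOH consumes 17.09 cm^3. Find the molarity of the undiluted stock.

n(LiOH) = 0.1455 x 0.01709 = 0.002487 mol.
n(HCl) in the aliquot = 0.002487 mol.
[diluted HCl] = 0.002487 / 0.01841 = 0.1351 M.
Dilution factor = 250.0/10.24 = 24.41, so [stock] = 0.1351 x 24.41 = 3.30 M.

3.30 M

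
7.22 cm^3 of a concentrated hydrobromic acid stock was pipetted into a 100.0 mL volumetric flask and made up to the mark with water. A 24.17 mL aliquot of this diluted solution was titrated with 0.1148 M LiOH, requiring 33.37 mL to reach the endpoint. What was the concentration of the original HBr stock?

2.20 M

n(LiOH) = 0.1148 x 0.03337 = 0.003831 mol.
n(HBr) in the aliquot = 0.003831 mol.
[diluted HBr] = 0.003831 / 0.02417 = 0.1585 M.
Dilution factor = 100.0/7.220 = 13.85, so [stock] = 0.1585 x 13.85 = 2.20 M.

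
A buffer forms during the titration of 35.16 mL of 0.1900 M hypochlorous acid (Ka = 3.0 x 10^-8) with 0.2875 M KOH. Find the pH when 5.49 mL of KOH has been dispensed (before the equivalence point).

7.01

Initial n(HClO) = 0.1900 x 0.03516 = 0.006680 mol.
n(KOH) added = 0.2875 x 0.005490 = 0.001578 mol, converting that many moles of HClO to ClO-.
Remaining n(HClO) = 0.005102 mol; n(ClO-) = 0.001578 mol.
By Henderson-Hasselbalch, pH = pKa + log([A^-]/[HA]) = 7.52 + log(0.001578/0.005102) = 7.52 + (-0.51) = 7.01.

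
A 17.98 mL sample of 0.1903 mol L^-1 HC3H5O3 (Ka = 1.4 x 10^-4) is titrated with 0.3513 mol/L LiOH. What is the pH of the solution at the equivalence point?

8.47

n(HC3H5O3) = 0.1903 x 0.01798 = 0.003422 mol; V(LiOH) at equivalence = 0.003422/0.3513 = 0.009740 L.
At equivalence all the acid is converted to C3H5O3-; total volume = 0.01798 + 0.009740 = 0.02772 L, so [C3H5O3-] = 0.003422/0.02772 = 0.1234 M.
Kb = Kw/Ka = 1.0e-14 / 1.4 x 10^-4 = 7.14e-11.
[OH^-] = sqrt(Kb x [C3H5O3-]) = sqrt(7.14e-11 x 0.1234) = 2.97e-6 M.
pOH = 5.53, so pH = 14.00 - 5.53 = 8.47.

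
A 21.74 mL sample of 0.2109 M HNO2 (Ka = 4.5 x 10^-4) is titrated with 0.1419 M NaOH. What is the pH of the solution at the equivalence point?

8.14

n(HNO2) = 0.2109 x 0.02174 = 0.004585 mol; V(NaOH) at equivalence = 0.004585/0.1419 = 0.03231 L.
At equivalence all the acid is converted to NO2-; total volume = 0.02174 + 0.03231 = 0.05405 L, so [NO2-] = 0.004585/0.05405 = 0.08483 M.
Kb = Kw/Ka = 1.0e-14 / 4.5 x 10^-4 = 2.22e-11.
[OH^-] = sqrt(Kb x [NO2-]) = sqrt(2.22e-11 x 0.08483) = 1.37e-6 M.
pOH = 5.86, so pH = 14.00 - 5.86 = 8.14.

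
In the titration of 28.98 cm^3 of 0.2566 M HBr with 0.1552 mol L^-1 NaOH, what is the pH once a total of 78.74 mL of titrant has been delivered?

12.65

n(acid) = 0.2566 x 0.02898 = 0.007436 mol; n(NaOH) added = 0.1552 x 0.07874 = 0.01222 mol.
Base is in excess by 0.01222 - 0.007436 = 0.004784 mol in a total volume of 0.1077 L.
[OH^-] = 0.004784/0.1077 = 0.04441 M, so pOH = 1.35 and pH = 14.00 - 1.35 = 12.65.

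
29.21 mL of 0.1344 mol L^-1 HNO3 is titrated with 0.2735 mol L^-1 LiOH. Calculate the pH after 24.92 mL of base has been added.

n(acid) = 0.1344 x 0.02921 = 0.003926 mol; n(LiOH) added = 0.2735 x 0.02492 = 0.006816 mol.
Base is in excess by 0.006816 - 0.003926 = 0.002890 mol in a total volume of 0.05413 L.
[OH^-] = 0.002890/0.05413 = 0.05339 M, so pOH = 1.27 and pH = 14.00 - 1.27 = 12.73.

12.73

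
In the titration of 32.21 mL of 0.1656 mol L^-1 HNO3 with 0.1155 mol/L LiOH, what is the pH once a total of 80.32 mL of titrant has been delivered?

12.54

n(acid) = 0.1656 x 0.03221 = 0.005334 mol; n(LiOH) added = 0.1155 x 0.08032 = 0.009277 mol.
Base is in excess by 0.009277 - 0.005334 = 0.003943 mol in a total volume of 0.1125 L.
[OH^-] = 0.003943/0.1125 = 0.03504 M, so pOH = 1.46 and pH = 14.00 - 1.46 = 12.54.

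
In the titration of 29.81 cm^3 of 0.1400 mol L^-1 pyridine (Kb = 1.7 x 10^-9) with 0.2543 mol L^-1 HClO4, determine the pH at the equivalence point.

n(C5H5N) = 0.1400 x 0.02981 = 0.004173 mol; V(HClO4) at equivalence = 0.004173/0.2543 = 0.01641 L.
At equivalence the base is fully converted to C5H5NH+; total volume = 0.04622 L, so [C5H5NH+] = 0.004173/0.04622 = 0.09029 M.
Ka(C5H5NH+) = Kw/Kb = 1.0e-14 / 1.7 x 10^-9 = 5.88e-6.
[H^+] = sqrt(Ka x [C5H5NH+]) = sqrt(5.88e-6 x 0.09029) = 0.000729 M.
pH = -log(0.000729) = 3.14.

3.14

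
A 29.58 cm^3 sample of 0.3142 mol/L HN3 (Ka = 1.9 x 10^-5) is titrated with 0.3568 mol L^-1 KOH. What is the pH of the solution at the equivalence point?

n(HN3) = 0.3142 x 0.02958 = 0.009294 mol; V(KOH) at equivalence = 0.009294/0.3568 = 0.02605 L.
At equivalence all the acid is converted to N3-; total volume = 0.02958 + 0.02605 = 0.05563 L, so [N3-] = 0.009294/0.05563 = 0.1671 M.
Kb = Kw/Ka = 1.0e-14 / 1.9 x 10^-5 = 5.26e-10.
[OH^-] = sqrt(Kb x [N3-]) = sqrt(5.26e-10 x 0.1671) = 9.38e-6 M.
pOH = 5.03, so pH = 14.00 - 5.03 = 8.97.

8.97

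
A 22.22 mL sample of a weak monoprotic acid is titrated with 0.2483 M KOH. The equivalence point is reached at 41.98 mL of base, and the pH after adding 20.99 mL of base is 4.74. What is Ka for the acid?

1.8 x 10^-5

20.99 mL is half of the equivalence volume, so this is the half-equivalence point where [HA] = [A^-].
At half-equivalence pH = pKa, so pKa = 4.74.
Ka = 10^(-4.74) = 1.8 x 10^-5.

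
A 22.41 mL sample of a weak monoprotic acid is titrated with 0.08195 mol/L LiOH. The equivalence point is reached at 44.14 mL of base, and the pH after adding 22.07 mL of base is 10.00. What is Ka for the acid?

1.0 x 10^-10

22.07 mL is half of the equivalence volume, so this is the half-equivalence point where [HA] = [A^-].
At half-equivalence pH = pKa, so pKa = 10.00.
Ka = 10^(-10.00) = 1.0 x 10^-10.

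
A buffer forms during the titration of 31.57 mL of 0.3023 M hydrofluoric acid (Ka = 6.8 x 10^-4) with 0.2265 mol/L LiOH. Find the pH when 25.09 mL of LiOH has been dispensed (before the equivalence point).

3.34

Initial n(HF) = 0.3023 x 0.03157 = 0.009544 mol.
n(LiOH) added = 0.2265 x 0.02509 = 0.005683 mol, converting that many moles of HF to F-.
Remaining n(HF) = 0.003861 mol; n(F-) = 0.005683 mol.
By Henderson-Hasselbalch, pH = pKa + log([A^-]/[HA]) = 3.17 + log(0.005683/0.003861) = 3.17 + (+0.17) = 3.34.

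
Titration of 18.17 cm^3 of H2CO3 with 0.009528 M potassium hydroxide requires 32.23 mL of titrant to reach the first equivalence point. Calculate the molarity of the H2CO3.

0.0169 M

n(KOH) = 0.009528 x 0.03223 = 0.0003071 mol.
At the first equivalence point, 1 mol OH^- react per mol H2CO3, so n(H2CO3) = 0.0003071 / 1 = 0.0003071 mol.
[H2CO3] = 0.0003071 / 0.01817 L = 0.0169 M.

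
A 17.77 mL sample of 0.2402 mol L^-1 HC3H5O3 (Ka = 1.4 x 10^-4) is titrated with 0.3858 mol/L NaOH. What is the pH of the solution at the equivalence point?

n(HC3H5O3) = 0.2402 x 0.01777 = 0.004268 mol; V(NaOH) at equivalence = 0.004268/0.3858 = 0.01106 L.
At equivalence all the acid is converted to C3H5O3-; total volume = 0.01777 + 0.01106 = 0.02883 L, so [C3H5O3-] = 0.004268/0.02883 = 0.1480 M.
Kb = Kw/Ka = 1.0e-14 / 1.4 x 10^-4 = 7.14e-11.
[OH^-] = sqrt(Kb x [C3H5O3-]) = sqrt(7.14e-11 x 0.1480) = 3.25e-6 M.
pOH = 5.49, so pH = 14.00 - 5.49 = 8.51.

8.51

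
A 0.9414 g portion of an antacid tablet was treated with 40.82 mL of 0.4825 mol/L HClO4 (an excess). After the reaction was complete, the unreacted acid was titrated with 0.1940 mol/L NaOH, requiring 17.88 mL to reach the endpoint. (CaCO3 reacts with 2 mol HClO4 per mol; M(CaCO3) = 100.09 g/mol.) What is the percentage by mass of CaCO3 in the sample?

86.3%

Total n(HClO4) added = 0.4825 x 0.04082 = 0.01970 mol.
n(NaOH) used = 0.1940 x 0.01788 = 0.003469 mol, which equals the excess n(HClO4).
So n(HClO4) consumed by the sample = 0.01970 - 0.003469 = 0.01623 mol.
n(CaCO3) = 0.01623 / 2 = 0.008113 mol.
mass CaCO3 = 0.008113 x 100.09 = 0.8121 g, so %CaCO3 = 0.8121/0.9414 x 100 = 86.3%.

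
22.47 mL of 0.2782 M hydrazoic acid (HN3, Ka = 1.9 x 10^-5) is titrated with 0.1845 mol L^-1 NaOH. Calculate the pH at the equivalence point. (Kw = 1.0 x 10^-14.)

8.88

n(HN3) = 0.2782 x 0.02247 = 0.006251 mol; V(NaOH) at equivalence = 0.006251/0.1845 = 0.03388 L.
At equivalence all the acid is converted to N3-; total volume = 0.02247 + 0.03388 = 0.05635 L, so [N3-] = 0.006251/0.05635 = 0.1109 M.
Kb = Kw/Ka = 1.0e-14 / 1.9 x 10^-5 = 5.26e-10.
[OH^-] = sqrt(Kb x [N3-]) = sqrt(5.26e-10 x 0.1109) = 7.64e-6 M.
pOH = 5.12, so pH = 14.00 - 5.12 = 8.88.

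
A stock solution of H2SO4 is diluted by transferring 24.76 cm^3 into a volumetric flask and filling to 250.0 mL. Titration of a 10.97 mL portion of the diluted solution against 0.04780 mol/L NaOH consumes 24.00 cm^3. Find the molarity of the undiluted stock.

n(NaOH) = 0.04780 x 0.02400 = 0.001147 mol.
n(H2SO4) in the aliquot = 0.001147 x 1/2 = 0.0005736 mol.
[diluted H2SO4] = 0.0005736 / 0.01097 = 0.05229 M.
Dilution factor = 250.0/24.76 = 10.10, so [stock] = 0.05229 x 10.10 = 0.528 M.

0.528 M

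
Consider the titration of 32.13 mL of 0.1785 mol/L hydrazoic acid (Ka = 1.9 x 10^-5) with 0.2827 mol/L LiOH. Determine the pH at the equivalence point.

8.88

n(HN3) = 0.1785 x 0.03213 = 0.005735 mol; V(LiOH) at equivalence = 0.005735/0.2827 = 0.02029 L.
At equivalence all the acid is converted to N3-; total volume = 0.03213 + 0.02029 = 0.05242 L, so [N3-] = 0.005735/0.05242 = 0.1094 M.
Kb = Kw/Ka = 1.0e-14 / 1.9 x 10^-5 = 5.26e-10.
[OH^-] = sqrt(Kb x [N3-]) = sqrt(5.26e-10 x 0.1094) = 7.59e-6 M.
pOH = 5.12, so pH = 14.00 - 5.12 = 8.88.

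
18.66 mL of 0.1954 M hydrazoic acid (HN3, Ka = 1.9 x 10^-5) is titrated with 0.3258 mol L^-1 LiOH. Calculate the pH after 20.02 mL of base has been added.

n(acid) = 0.1954 x 0.01866 = 0.003646 mol; n(LiOH) added = 0.3258 x 0.02002 = 0.006523 mol.
Base is in excess by 0.006523 - 0.003646 = 0.002876 mol in a total volume of 0.03868 L.
[OH^-] = 0.002876/0.03868 = 0.07436 M, so pOH = 1.13 and pH = 14.00 - 1.13 = 12.87.

12.87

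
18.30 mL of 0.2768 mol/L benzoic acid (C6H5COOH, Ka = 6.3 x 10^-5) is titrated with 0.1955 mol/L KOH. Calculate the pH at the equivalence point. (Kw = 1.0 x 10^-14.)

8.63

n(C6H5COOH) = 0.2768 x 0.01830 = 0.005065 mol; V(KOH) at equivalence = 0.005065/0.1955 = 0.02591 L.
At equivalence all the acid is converted to C6H5COO-; total volume = 0.01830 + 0.02591 = 0.04421 L, so [C6H5COO-] = 0.005065/0.04421 = 0.1146 M.
Kb = Kw/Ka = 1.0e-14 / 6.3 x 10^-5 = 1.59e-10.
[OH^-] = sqrt(Kb x [C6H5COO-]) = sqrt(1.59e-10 x 0.1146) = 4.26e-6 M.
pOH = 5.37, so pH = 14.00 - 5.37 = 8.63.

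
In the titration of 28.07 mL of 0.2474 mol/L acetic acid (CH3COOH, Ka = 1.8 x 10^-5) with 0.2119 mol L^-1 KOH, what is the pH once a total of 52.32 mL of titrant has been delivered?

n(acid) = 0.2474 x 0.02807 = 0.006945 mol; n(KOH) added = 0.2119 x 0.05232 = 0.01109 mol.
Base is in excess by 0.01109 - 0.006945 = 0.004142 mol in a total volume of 0.08039 L.
[OH^-] = 0.004142/0.08039 = 0.05152 M, so pOH = 1.29 and pH = 14.00 - 1.29 = 12.71.

12.71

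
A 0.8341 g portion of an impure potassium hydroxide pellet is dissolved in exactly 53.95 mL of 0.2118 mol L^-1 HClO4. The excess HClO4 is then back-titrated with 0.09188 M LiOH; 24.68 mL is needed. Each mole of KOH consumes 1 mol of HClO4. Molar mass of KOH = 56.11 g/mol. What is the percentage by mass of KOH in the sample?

61.6%

Total n(HClO4) added = 0.2118 x 0.05395 = 0.01143 mol.
n(LiOH) used = 0.09188 x 0.02468 = 0.002268 mol, which equals the excess n(HClO4).
So n(HClO4) consumed by the sample = 0.01143 - 0.002268 = 0.009159 mol.
n(KOH) = 0.009159 / 1 = 0.009159 mol.
mass KOH = 0.009159 x 56.11 = 0.5139 g, so %KOH = 0.5139/0.8341 x 100 = 61.6%.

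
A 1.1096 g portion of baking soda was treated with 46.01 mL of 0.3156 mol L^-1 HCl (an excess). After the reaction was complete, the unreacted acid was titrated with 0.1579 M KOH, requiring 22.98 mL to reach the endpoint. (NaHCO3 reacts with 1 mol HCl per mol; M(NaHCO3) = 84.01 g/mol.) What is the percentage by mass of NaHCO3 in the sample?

82.5%

Total n(HCl) added = 0.3156 x 0.04601 = 0.01452 mol.
n(KOH) used = 0.1579 x 0.02298 = 0.003629 mol, which equals the excess n(HCl).
So n(HCl) consumed by the sample = 0.01452 - 0.003629 = 0.01089 mol.
n(NaHCO3) = 0.01089 / 1 = 0.01089 mol.
mass NaHCO3 = 0.01089 x 84.01 = 0.9151 g, so %NaHCO3 = 0.9151/1.1096 x 100 = 82.5%.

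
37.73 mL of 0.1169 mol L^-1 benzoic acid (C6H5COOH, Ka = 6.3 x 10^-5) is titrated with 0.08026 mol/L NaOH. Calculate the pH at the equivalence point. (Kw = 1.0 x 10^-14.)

8.44

n(C6H5COOH) = 0.1169 x 0.03773 = 0.004411 mol; V(NaOH) at equivalence = 0.004411/0.08026 = 0.05495 L.
At equivalence all the acid is converted to C6H5COO-; total volume = 0.03773 + 0.05495 = 0.09268 L, so [C6H5COO-] = 0.004411/0.09268 = 0.04759 M.
Kb = Kw/Ka = 1.0e-14 / 6.3 x 10^-5 = 1.59e-10.
[OH^-] = sqrt(Kb x [C6H5COO-]) = sqrt(1.59e-10 x 0.04759) = 2.75e-6 M.
pOH = 5.56, so pH = 14.00 - 5.56 = 8.44.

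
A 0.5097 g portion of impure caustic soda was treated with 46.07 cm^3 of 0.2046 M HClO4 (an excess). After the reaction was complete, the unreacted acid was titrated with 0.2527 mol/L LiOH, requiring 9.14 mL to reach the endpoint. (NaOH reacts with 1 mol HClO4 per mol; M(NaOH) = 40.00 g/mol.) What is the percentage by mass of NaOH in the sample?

55.8%

Total n(HClO4) added = 0.2046 x 0.04607 = 0.009426 mol.
n(LiOH) used = 0.2527 x 0.009140 = 0.002310 mol, which equals the excess n(HClO4).
So n(HClO4) consumed by the sample = 0.009426 - 0.002310 = 0.007116 mol.
n(NaOH) = 0.007116 / 1 = 0.007116 mol.
mass NaOH = 0.007116 x 40.00 = 0.2846 g, so %NaOH = 0.2846/0.5097 x 100 = 55.8%.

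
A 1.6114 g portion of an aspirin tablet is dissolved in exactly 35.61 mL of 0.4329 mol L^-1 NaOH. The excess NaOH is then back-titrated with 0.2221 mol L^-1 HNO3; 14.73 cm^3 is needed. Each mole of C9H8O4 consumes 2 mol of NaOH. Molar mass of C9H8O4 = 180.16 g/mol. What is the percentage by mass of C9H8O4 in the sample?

Total n(NaOH) added = 0.4329 x 0.03561 = 0.01542 mol.
n(HNO3) used = 0.2221 x 0.01473 = 0.003272 mol, which equals the excess n(NaOH).
So n(NaOH) consumed by the sample = 0.01542 - 0.003272 = 0.01214 mol.
n(C9H8O4) = 0.01214 / 2 = 0.006072 mol.
mass C9H8O4 = 0.006072 x 180.16 = 1.094 g, so %C9H8O4 = 1.094/1.6114 x 100 = 67.9%.

67.9%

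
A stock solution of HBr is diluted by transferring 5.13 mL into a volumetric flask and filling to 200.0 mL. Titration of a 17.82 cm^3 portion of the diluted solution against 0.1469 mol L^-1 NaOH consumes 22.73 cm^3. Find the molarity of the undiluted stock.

n(NaOH) = 0.1469 x 0.02273 = 0.003339 mol.
n(HBr) in the aliquot = 0.003339 mol.
[diluted HBr] = 0.003339 / 0.01782 = 0.1874 M.
Dilution factor = 200.0/5.130 = 38.99, so [stock] = 0.1874 x 38.99 = 7.31 M.

7.31 M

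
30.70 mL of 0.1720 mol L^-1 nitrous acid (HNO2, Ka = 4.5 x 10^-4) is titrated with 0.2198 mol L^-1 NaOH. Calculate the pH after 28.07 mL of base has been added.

n(acid) = 0.1720 x 0.03070 = 0.005280 mol; n(NaOH) added = 0.2198 x 0.02807 = 0.006170 mol.
Base is in excess by 0.006170 - 0.005280 = 0.0008894 mol in a total volume of 0.05877 L.
[OH^-] = 0.0008894/0.05877 = 0.01513 M, so pOH = 1.82 and pH = 14.00 - 1.82 = 12.18.

12.18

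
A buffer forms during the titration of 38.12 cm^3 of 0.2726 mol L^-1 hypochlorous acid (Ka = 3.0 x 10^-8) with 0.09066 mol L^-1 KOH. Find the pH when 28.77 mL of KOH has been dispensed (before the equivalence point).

7.05

Initial n(HClO) = 0.2726 x 0.03812 = 0.01039 mol.
n(KOH) added = 0.09066 x 0.02877 = 0.002608 mol, converting that many moles of HClO to ClO-.
Remaining n(HClO) = 0.007783 mol; n(ClO-) = 0.002608 mol.
By Henderson-Hasselbalch, pH = pKa + log([A^-]/[HA]) = 7.52 + log(0.002608/0.007783) = 7.52 + (-0.47) = 7.05.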